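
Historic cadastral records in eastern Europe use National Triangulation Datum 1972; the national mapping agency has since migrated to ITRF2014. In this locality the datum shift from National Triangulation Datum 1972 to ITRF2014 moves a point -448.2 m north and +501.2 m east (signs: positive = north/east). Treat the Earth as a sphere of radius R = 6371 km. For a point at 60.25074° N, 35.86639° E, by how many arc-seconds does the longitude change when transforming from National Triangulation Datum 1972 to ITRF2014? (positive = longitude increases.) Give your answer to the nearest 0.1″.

At latitude 60.25074°, cos φ = 0.496205.
One radian of longitude at latitude φ spans R cos φ, so Δλ = ΔE / (R cos φ) = 501.2 / (6371000 × 0.496205) = 1.5854e-04 rad = 32.701″.

Δλ = 32.7″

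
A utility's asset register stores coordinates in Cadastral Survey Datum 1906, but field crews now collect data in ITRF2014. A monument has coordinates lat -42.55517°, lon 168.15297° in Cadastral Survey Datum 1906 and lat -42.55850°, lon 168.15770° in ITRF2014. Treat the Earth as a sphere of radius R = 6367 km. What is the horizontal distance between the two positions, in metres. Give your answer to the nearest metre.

536 m

Δφ = -42.55850° − -42.55517° = -0.00333°; Δλ = 168.15770° − 168.15297° = +0.00473°.
1° along a meridian = πR/180 = 111125 m.
ΔN = Δφ × 111125 = -370.0 m; ΔE = Δλ × 111125 × cos(-42.55517°) = +0.00473 × 111125 × 0.736626 = 387.2 m.
Distance = √(ΔE² + ΔN²) = √(387.2² + (-370.0)²) = 535.6 m.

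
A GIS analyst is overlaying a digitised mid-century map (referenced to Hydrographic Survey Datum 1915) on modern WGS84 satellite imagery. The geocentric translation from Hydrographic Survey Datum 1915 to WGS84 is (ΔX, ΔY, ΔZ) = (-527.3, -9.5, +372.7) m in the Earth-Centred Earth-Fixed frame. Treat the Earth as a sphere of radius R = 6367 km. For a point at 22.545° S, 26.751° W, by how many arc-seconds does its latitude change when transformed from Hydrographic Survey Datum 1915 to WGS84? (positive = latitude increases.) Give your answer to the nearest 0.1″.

sin φ = -0.383409, cos φ = 0.923579, sin λ = -0.450114, cos λ = 0.892971.
North component: ΔN = −sin φ cos λ·ΔX − sin φ sin λ·ΔY + cos φ·ΔZ = −(-0.383409)(0.892971)(-527.3) − (-0.383409)(-0.450114)(-9.5) + (0.923579)(372.7) = 165.32 m.
1° of latitude spans πR/180 = 111125 m, so Δφ = 165.32 / 111125 × 3600 = 5.356″.

Δφ = 5.4″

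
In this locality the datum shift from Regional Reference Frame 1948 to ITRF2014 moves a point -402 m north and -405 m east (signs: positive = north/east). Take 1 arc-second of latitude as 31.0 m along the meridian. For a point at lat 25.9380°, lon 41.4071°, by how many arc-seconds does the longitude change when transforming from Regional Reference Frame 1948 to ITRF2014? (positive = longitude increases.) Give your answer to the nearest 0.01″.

At latitude 25.9380°, cos φ = 0.899268.
1″ of longitude at this latitude = 31.00 × cos φ = 27.8773 m, so Δλ = -405.0 / 27.8773 = -14.528″.

Δλ = -14.53″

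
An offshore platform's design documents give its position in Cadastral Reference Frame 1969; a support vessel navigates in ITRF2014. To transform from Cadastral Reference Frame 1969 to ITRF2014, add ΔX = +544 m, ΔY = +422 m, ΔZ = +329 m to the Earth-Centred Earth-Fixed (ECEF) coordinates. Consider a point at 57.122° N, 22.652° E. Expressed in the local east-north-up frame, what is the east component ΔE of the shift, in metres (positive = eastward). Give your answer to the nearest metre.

ΔE = 180 m

At φ = 57.122°, λ = 22.652°: sin φ = 0.839828, cos φ = 0.542852, sin λ = 0.385133, cos λ = 0.922861.
ΔE = −sin λ·ΔX + cos λ·ΔY = −(0.385133)·(544) + (0.922861)·(422) = 179.93 m.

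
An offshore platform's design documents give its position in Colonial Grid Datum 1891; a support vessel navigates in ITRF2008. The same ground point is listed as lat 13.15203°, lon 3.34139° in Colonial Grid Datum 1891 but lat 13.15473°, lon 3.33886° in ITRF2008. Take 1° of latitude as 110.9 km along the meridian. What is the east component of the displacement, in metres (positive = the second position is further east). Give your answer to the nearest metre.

ΔE = -273 m

Δφ = 13.15473° − 13.15203° = +0.00270°; Δλ = 3.33886° − 3.34139° = -0.00253°.
ΔN = Δφ × 110900 = 299.4 m; ΔE = Δλ × 110900 × cos(13.15203°) = -0.00253 × 110900 × 0.973770 = -273.2 m.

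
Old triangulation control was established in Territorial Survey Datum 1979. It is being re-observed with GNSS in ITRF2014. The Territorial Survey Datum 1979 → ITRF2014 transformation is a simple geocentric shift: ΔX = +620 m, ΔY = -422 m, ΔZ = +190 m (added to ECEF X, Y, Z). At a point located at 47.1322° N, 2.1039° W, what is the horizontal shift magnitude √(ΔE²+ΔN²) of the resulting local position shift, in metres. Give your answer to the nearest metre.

522 m

At φ = 47.1322°, λ = -2.1039°: sin φ = 0.732925, cos φ = 0.680309, sin λ = -0.036712, cos λ = 0.999326.
ΔE = −sin λ·ΔX + cos λ·ΔY = −(-0.036712)·(620) + (0.999326)·(-422) = -398.95 m.
ΔN = −sin φ cos λ·ΔX − sin φ sin λ·ΔY + cos φ·ΔZ = −(0.732925)(0.999326)(620) − (0.732925)(-0.036712)(-422) + (0.680309)(190) = -336.20 m.
Horizontal magnitude = √(ΔE² + ΔN²) = √((-398.95)² + (-336.20)²) = 521.73 m.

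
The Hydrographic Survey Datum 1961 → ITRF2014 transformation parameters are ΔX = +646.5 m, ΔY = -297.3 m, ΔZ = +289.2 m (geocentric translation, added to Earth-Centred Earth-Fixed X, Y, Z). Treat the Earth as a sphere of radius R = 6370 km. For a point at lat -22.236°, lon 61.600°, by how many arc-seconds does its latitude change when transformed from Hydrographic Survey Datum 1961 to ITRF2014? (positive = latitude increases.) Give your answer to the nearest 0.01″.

sin φ = -0.378422, cos φ = 0.925633, sin λ = 0.879649, cos λ = 0.475624.
North component: ΔN = −sin φ cos λ·ΔX − sin φ sin λ·ΔY + cos φ·ΔZ = −(-0.378422)(0.475624)(646.5) − (-0.378422)(0.879649)(-297.3) + (0.925633)(289.2) = 285.09 m.
1° of latitude spans πR/180 = 111177 m, so Δφ = 285.09 / 111177 × 3600 = 9.231″.

Δφ = 9.23″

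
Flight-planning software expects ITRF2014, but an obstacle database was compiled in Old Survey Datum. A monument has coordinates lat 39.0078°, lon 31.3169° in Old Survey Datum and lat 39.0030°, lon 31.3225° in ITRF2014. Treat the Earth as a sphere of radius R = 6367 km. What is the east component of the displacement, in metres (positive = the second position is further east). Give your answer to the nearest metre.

ΔE = 484 m

Δφ = 39.0030° − 39.0078° = -0.0048°; Δλ = 31.3225° − 31.3169° = +0.0056°.
1° along a meridian = πR/180 = 111125 m.
ΔN = Δφ × 111125 = -533.4 m; ΔE = Δλ × 111125 × cos(39.0078°) = +0.0056 × 111125 × 0.777060 = 483.6 m.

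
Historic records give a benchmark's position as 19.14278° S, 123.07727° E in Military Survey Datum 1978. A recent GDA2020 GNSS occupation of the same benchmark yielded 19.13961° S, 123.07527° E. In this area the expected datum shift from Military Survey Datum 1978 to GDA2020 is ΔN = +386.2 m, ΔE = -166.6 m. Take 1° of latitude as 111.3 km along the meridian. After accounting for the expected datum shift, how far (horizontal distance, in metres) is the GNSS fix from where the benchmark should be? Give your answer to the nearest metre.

55 m

Observed coordinate differences: Δφ = +0.00317°, Δλ = -0.00200°.
Converting to metres (1° lat = 111300 m, cos φ = 0.944704): observed ΔN = 352.8 m, observed ΔE = -210.3 m.
Subtracting the expected shift leaves a residual of 352.8 − (386.2) = -33.4 m north and -210.3 − (-166.6) = -43.7 m east.
Residual distance = √((-33.4)² + (-43.7)²) = 55.0 m.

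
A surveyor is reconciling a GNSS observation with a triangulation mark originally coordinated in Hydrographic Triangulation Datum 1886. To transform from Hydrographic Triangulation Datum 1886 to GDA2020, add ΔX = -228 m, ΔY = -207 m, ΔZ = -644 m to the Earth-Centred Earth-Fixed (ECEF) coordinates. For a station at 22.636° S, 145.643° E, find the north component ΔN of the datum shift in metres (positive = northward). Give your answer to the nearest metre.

ΔN = -567 m

At φ = -22.636°, λ = 145.643°: sin φ = -0.384875, cos φ = 0.922969, sin λ = 0.564348, cos λ = -0.825537.
ΔN = −sin φ cos λ·ΔX − sin φ sin λ·ΔY + cos φ·ΔZ = −(-0.384875)(-0.825537)(-228) − (-0.384875)(0.564348)(-207) + (0.922969)(-644) = -566.91 m.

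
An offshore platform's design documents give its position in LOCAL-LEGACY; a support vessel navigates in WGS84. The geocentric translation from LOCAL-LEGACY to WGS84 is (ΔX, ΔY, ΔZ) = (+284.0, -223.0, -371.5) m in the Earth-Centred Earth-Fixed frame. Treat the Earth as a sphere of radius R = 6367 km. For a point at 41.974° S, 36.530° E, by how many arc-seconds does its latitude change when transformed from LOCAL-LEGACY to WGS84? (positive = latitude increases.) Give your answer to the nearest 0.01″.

Δφ = -6.88″

sin φ = -0.668793, cos φ = 0.743448, sin λ = 0.595244, cos λ = 0.803545.
North component: ΔN = −sin φ cos λ·ΔX − sin φ sin λ·ΔY + cos φ·ΔZ = −(-0.668793)(0.803545)(284.0) − (-0.668793)(0.595244)(-223.0) + (0.743448)(-371.5) = -212.34 m.
1° of latitude spans πR/180 = 111125 m, so Δφ = -212.34 / 111125 × 3600 = -6.879″.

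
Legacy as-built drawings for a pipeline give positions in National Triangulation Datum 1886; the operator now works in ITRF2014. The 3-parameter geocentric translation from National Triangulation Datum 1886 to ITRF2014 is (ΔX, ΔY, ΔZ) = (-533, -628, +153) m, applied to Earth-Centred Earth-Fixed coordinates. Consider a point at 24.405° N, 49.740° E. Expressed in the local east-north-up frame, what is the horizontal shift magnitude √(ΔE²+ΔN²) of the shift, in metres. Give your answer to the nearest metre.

480 m

The local east axis at (φ, λ) is (−sin λ, cos λ, 0), so ΔE = −sin(49.740°)·(-533) + cos(49.740°)·(-628) = 0.89 m.
The local north axis is (−sin φ cos λ, −sin φ sin λ, cos φ), giving ΔN = 142.323 + 198.014 + 139.329 = 479.67 m.
Horizontal magnitude = √(ΔE² + ΔN²) = √(0.89² + 479.67²) = 479.67 m.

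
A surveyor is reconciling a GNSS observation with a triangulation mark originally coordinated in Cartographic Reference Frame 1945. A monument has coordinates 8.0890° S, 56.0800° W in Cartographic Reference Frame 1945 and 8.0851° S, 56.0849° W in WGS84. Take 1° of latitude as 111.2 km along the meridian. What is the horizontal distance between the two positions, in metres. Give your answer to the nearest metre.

692 m

Δφ = -8.0851° − -8.0890° = +0.0039°; Δλ = -56.0849° − -56.0800° = -0.0049°.
ΔN = Δφ × 111200 = 433.7 m; ΔE = Δλ × 111200 × cos(-8.0890°) = -0.0049 × 111200 × 0.990051 = -539.5 m.
Distance = √(ΔE² + ΔN²) = √((-539.5)² + 433.7²) = 692.2 m.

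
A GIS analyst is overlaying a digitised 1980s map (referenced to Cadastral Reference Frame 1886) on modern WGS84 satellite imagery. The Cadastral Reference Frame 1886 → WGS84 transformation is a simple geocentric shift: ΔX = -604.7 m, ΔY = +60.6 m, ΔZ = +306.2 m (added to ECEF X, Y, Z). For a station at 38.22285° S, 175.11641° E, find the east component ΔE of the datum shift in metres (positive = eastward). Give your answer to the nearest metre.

At φ = -38.22285°, λ = 175.11641°: sin φ = -0.618722, cos φ = 0.785610, sin λ = 0.085132, cos λ = -0.996370.
ΔE = −sin λ·ΔX + cos λ·ΔY = −(0.085132)·(-604.7) + (-0.996370)·(60.6) = -8.90 m.

ΔE = -9 m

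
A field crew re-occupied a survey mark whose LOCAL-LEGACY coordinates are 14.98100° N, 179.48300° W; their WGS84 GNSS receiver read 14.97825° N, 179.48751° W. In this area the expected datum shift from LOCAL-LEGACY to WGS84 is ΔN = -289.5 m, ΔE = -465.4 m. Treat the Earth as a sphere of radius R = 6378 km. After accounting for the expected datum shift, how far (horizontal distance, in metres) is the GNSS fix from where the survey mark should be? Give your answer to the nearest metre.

26 m

Observed coordinate differences: Δφ = -0.00275°, Δλ = -0.00451°.
Converting to metres (1° lat = 111317 m, cos φ = 0.966012): observed ΔN = -306.1 m, observed ΔE = -485.0 m.
Subtracting the expected shift leaves a residual of -306.1 − (-289.5) = -16.6 m north and -485.0 − (-465.4) = -19.6 m east.
Residual distance = √((-16.6)² + (-19.6)²) = 25.7 m.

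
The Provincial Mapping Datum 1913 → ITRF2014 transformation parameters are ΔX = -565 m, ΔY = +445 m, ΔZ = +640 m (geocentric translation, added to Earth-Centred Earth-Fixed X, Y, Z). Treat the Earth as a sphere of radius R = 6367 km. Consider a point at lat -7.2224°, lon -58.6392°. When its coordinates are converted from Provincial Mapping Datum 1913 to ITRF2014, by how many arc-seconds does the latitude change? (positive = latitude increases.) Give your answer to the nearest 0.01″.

Δφ = 17.82″

sin φ = -0.125721, cos φ = 0.992066, sin λ = -0.853907, cos λ = 0.520426.
North component: ΔN = −sin φ cos λ·ΔX − sin φ sin λ·ΔY + cos φ·ΔZ = −(-0.125721)(0.520426)(-565) − (-0.125721)(-0.853907)(445) + (0.992066)(640) = 550.18 m.
1° of latitude spans πR/180 = 111125 m, so Δφ = 550.18 / 111125 × 3600 = 17.824″.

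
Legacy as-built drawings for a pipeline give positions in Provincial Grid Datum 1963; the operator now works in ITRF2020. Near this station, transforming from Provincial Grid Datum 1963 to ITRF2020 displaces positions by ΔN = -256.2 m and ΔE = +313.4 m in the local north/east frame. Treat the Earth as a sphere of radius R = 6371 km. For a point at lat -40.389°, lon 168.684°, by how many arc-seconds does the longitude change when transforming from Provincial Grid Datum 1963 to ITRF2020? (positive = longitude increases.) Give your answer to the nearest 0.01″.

Δλ = 13.32″

At latitude -40.389°, cos φ = 0.761663.
One radian of longitude at latitude φ spans R cos φ, so Δλ = ΔE / (R cos φ) = 313.4 / (6371000 × 0.761663) = 6.4585e-05 rad = 13.322″.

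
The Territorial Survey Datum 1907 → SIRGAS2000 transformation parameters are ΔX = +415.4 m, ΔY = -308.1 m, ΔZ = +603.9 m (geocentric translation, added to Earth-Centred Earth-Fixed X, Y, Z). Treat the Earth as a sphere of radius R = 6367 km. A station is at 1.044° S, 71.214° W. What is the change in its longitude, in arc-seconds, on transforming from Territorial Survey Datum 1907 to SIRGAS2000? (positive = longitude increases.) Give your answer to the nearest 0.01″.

Δλ = 9.53″

sin φ = -0.018220, cos φ = 0.999834, sin λ = -0.946728, cos λ = 0.322034.
East component: ΔE = −sin λ·ΔX + cos λ·ΔY = −(-0.946728)(415.4) + (0.322034)(-308.1) = 294.05 m.
1° of latitude spans πR/180 = 111125 m; at latitude φ, 1° of longitude spans that × cos φ = 111106.7 m, so Δλ = 294.05 / 111106.7 × 3600 = 9.528″.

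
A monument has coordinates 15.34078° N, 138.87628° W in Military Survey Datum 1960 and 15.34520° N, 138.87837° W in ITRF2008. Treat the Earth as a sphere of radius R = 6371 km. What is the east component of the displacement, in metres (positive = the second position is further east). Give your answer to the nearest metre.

ΔE = -224 m

Δφ = 15.34520° − 15.34078° = +0.00442°; Δλ = -138.87837° − -138.87628° = -0.00209°.
1° along a meridian = πR/180 = 111195 m.
ΔN = Δφ × 111195 = 491.5 m; ΔE = Δλ × 111195 × cos(15.34078°) = -0.00209 × 111195 × 0.964369 = -224.1 m.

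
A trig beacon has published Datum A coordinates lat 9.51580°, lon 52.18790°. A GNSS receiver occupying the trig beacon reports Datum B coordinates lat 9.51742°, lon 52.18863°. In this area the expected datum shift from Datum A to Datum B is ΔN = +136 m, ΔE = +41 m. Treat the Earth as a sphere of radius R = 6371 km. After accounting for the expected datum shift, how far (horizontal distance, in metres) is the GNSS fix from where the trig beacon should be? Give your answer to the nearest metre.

59 m

Observed coordinate differences: Δφ = +0.00162°, Δλ = +0.00073°.
Converting to metres (1° lat = 111195 m, cos φ = 0.986240): observed ΔN = 180.1 m, observed ΔE = 80.1 m.
Subtracting the expected shift leaves a residual of 180.1 − (136) = 44.1 m north and 80.1 − (41) = 39.1 m east.
Residual distance = √(44.1² + 39.1²) = 58.9 m.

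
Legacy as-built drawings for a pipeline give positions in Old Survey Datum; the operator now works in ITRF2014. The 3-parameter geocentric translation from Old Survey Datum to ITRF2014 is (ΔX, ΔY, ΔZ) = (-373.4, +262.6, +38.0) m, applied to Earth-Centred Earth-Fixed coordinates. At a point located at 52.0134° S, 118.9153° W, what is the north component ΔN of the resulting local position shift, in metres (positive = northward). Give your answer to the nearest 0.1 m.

ΔN = -15.5 m

At φ = -52.0134°, λ = -118.9153°: sin φ = -0.788155, cos φ = 0.615477, sin λ = -0.875335, cos λ = -0.483516.
ΔN = −sin φ cos λ·ΔX − sin φ sin λ·ΔY + cos φ·ΔZ = −(-0.788155)(-0.483516)(-373.4) − (-0.788155)(-0.875335)(262.6) + (0.615477)(38.0) = -15.48 m.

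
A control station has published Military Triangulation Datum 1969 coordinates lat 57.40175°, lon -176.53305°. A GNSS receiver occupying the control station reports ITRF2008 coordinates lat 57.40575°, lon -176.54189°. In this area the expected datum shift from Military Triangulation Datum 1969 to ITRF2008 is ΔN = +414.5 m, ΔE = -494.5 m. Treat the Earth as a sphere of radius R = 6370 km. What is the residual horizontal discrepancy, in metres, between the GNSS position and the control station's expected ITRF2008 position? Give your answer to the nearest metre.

Observed coordinate differences: Δφ = +0.00400°, Δλ = -0.00884°.
Converting to metres (1° lat = 111177 m, cos φ = 0.538745): observed ΔN = 444.7 m, observed ΔE = -529.5 m.
Subtracting the expected shift leaves a residual of 444.7 − (414.5) = 30.2 m north and -529.5 − (-494.5) = -35.0 m east.
Residual distance = √(30.2² + (-35.0)²) = 46.2 m.

46 m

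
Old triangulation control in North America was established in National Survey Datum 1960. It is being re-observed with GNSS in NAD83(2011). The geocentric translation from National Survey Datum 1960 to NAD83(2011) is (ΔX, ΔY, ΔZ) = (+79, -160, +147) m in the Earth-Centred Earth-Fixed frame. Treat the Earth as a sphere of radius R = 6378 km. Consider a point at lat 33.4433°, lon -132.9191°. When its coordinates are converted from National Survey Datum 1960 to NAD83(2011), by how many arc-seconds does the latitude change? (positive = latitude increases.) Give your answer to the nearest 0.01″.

Δφ = 2.84″

sin φ = 0.551112, cos φ = 0.834432, sin λ = -0.732316, cos λ = -0.680965.
North component: ΔN = −sin φ cos λ·ΔX − sin φ sin λ·ΔY + cos φ·ΔZ = −(0.551112)(-0.680965)(79) − (0.551112)(-0.732316)(-160) + (0.834432)(147) = 87.74 m.
1° of latitude spans πR/180 = 111317 m, so Δφ = 87.74 / 111317 × 3600 = 2.837″.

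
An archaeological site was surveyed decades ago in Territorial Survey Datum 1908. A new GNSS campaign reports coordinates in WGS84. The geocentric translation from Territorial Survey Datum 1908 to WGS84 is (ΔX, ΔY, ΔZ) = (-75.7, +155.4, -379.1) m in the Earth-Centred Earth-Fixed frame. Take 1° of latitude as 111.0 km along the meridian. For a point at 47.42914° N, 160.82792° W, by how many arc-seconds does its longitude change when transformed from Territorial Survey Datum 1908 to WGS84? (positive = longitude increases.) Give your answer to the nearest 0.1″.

sin φ = 0.736441, cos φ = 0.676502, sin λ = -0.328406, cos λ = -0.944537.
East component: ΔE = −sin λ·ΔX + cos λ·ΔY = −(-0.328406)(-75.7) + (-0.944537)(155.4) = -171.64 m.
1° of latitude spans 111000 m; at latitude φ, 1° of longitude spans that × cos φ = 75091.7 m, so Δλ = -171.64 / 75091.7 × 3600 = -8.229″.

Δλ = -8.2″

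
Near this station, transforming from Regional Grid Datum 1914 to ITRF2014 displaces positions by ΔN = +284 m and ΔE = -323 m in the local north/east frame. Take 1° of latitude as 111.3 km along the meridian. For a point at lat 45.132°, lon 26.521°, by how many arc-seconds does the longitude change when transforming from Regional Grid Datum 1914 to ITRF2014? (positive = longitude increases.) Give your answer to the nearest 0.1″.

Δλ = -14.8″

At latitude 45.132°, cos φ = 0.705476.
1° of longitude at this latitude = 111.3 × cos φ = 78.52 km, so Δλ = -323.0 / 78519.5 = -0.0041136° = -14.809″.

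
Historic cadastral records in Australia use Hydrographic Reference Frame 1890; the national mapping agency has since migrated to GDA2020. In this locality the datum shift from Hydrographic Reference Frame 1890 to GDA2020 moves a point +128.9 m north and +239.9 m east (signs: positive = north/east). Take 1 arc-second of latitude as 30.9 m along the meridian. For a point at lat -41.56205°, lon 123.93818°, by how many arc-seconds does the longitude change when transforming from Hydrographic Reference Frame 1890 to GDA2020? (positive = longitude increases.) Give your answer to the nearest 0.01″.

At latitude -41.56205°, cos φ = 0.748238.
1″ of longitude at this latitude = 30.90 × cos φ = 23.1205 m, so Δλ = 239.9 / 23.1205 = 10.376″.

Δλ = 10.38″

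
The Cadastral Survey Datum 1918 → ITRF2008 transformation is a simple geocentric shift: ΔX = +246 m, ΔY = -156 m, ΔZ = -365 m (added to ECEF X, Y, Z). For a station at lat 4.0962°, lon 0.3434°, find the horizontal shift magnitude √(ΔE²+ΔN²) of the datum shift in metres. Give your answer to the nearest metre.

The local east axis at (φ, λ) is (−sin λ, cos λ, 0), so ΔE = −sin(0.3434°)·246 + cos(0.3434°)·(-156) = -157.47 m.
The local north axis is (−sin φ cos λ, −sin φ sin λ, cos φ), giving ΔN = -17.572 + 0.067 − 364.068 = -381.57 m.
Horizontal magnitude = √(ΔE² + ΔN²) = √((-157.47)² + (-381.57)²) = 412.79 m.

413 m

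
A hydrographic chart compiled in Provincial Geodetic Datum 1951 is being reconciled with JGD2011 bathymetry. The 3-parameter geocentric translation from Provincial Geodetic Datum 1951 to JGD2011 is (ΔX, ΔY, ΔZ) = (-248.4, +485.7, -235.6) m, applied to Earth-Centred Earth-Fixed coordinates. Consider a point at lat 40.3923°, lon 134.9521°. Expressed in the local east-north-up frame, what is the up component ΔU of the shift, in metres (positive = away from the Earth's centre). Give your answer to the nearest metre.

ΔU = 243 m

At φ = 40.3923°, λ = 134.9521°: sin φ = 0.648018, cos φ = 0.761625, sin λ = 0.707698, cos λ = -0.706515.
ΔU = cos φ cos λ·ΔX + cos φ sin λ·ΔY + sin φ·ΔZ = (0.761625)(-0.706515)(-248.4) + (0.761625)(0.707698)(485.7) + (0.648018)(-235.6) = 242.78 m.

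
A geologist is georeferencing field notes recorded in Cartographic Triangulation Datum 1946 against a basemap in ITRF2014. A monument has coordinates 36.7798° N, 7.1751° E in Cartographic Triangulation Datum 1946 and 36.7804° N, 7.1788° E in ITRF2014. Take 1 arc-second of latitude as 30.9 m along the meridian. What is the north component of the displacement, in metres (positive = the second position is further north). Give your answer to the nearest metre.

ΔN = 67 m

Δφ = 36.7804° − 36.7798° = +0.0006°; Δλ = 7.1788° − 7.1751° = +0.0037°.
1° of latitude = 3600 × 30.90 = 111240 m.
ΔN = Δφ × 111240 = 66.7 m; ΔE = Δλ × 111240 × cos(36.7798°) = +0.0037 × 111240 × 0.800943 = 329.7 m.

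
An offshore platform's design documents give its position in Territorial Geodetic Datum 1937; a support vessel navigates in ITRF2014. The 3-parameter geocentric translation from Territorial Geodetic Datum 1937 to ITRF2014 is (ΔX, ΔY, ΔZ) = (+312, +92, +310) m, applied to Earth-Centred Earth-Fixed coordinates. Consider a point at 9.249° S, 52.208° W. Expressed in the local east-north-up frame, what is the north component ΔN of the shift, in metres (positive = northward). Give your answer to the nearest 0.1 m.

The local north axis is (−sin φ cos λ, −sin φ sin λ, cos φ), giving ΔN = 30.729 − 11.685 + 305.970 = 325.01 m.

ΔN = 325.0 m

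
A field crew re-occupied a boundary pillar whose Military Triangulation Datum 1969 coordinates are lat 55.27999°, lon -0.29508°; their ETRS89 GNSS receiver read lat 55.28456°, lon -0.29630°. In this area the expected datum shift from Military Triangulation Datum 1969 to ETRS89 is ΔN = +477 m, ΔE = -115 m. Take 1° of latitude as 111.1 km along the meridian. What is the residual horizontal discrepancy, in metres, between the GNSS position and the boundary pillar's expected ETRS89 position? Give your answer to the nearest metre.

Observed coordinate differences: Δφ = +0.00457°, Δλ = -0.00122°.
Converting to metres (1° lat = 111100 m, cos φ = 0.569567): observed ΔN = 507.7 m, observed ΔE = -77.2 m.
Subtracting the expected shift leaves a residual of 507.7 − (477) = 30.7 m north and -77.2 − (-115) = 37.8 m east.
Residual distance = √(30.7² + 37.8²) = 48.7 m.

49 m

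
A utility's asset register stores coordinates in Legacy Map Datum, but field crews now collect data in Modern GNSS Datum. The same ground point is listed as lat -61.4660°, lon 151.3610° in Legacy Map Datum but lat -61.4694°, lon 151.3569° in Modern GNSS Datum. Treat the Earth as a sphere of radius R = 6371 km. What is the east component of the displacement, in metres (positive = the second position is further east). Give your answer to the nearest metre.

ΔE = -218 m

Δφ = -61.4694° − -61.4660° = -0.0034°; Δλ = 151.3569° − 151.3610° = -0.0041°.
1° along a meridian = πR/180 = 111195 m.
ΔN = Δφ × 111195 = -378.1 m; ΔE = Δλ × 111195 × cos(-61.4660°) = -0.0041 × 111195 × 0.477680 = -217.8 m.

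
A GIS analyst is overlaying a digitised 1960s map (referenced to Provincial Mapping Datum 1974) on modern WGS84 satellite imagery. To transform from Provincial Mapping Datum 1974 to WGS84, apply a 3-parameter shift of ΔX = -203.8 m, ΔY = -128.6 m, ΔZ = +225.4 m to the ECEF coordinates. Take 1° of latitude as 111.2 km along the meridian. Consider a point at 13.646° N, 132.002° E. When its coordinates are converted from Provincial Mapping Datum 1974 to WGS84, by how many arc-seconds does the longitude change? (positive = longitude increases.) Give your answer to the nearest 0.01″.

Δλ = 7.91″

sin φ = 0.235922, cos φ = 0.971772, sin λ = 0.743121, cos λ = -0.669157.
East component: ΔE = −sin λ·ΔX + cos λ·ΔY = −(0.743121)(-203.8) + (-0.669157)(-128.6) = 237.50 m.
1° of latitude spans 111200 m; at latitude φ, 1° of longitude spans that × cos φ = 108061.0 m, so Δλ = 237.50 / 108061.0 × 3600 = 7.912″.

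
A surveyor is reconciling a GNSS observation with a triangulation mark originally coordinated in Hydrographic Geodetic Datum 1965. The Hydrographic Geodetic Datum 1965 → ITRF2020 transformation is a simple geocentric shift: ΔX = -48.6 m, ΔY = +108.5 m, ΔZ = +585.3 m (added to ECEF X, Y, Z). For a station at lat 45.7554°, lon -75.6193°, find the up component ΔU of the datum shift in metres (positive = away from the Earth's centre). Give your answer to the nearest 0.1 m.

The local up (radial) axis is (cos φ cos λ, cos φ sin λ, sin φ), giving ΔU = -8.422 − 73.331 + 419.290 = 337.54 m.

ΔU = 337.5 m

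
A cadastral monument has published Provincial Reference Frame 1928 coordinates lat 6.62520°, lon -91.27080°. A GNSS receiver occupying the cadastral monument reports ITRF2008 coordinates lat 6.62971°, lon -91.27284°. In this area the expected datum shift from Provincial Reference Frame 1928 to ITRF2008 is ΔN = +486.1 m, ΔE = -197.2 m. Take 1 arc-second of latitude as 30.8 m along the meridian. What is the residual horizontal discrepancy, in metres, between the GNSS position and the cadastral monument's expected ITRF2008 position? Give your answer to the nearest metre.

Observed coordinate differences: Δφ = +0.00451°, Δλ = -0.00204°.
Converting to metres (1° lat = 110880 m, cos φ = 0.993322): observed ΔN = 500.1 m, observed ΔE = -224.7 m.
Subtracting the expected shift leaves a residual of 500.1 − (486.1) = 14.0 m north and -224.7 − (-197.2) = -27.5 m east.
Residual distance = √(14.0² + (-27.5)²) = 30.8 m.

31 m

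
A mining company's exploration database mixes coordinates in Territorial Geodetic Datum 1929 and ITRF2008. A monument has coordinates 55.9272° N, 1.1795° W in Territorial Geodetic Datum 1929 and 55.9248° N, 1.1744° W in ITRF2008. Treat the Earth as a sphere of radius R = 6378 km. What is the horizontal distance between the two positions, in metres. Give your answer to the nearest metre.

415 m

Δφ = 55.9248° − 55.9272° = -0.0024°; Δλ = -1.1744° − -1.1795° = +0.0051°.
1° along a meridian = πR/180 = 111317 m.
ΔN = Δφ × 111317 = -267.2 m; ΔE = Δλ × 111317 × cos(55.9272°) = +0.0051 × 111317 × 0.560246 = 318.1 m.
Distance = √(ΔE² + ΔN²) = √(318.1² + (-267.2)²) = 415.4 m.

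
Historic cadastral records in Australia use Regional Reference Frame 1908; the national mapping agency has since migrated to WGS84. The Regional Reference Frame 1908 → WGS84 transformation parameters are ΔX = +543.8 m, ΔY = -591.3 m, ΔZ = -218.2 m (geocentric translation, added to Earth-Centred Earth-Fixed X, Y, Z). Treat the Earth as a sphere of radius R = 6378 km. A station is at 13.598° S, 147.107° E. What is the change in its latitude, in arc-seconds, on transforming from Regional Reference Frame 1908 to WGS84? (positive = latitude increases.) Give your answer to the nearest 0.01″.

sin φ = -0.235108, cos φ = 0.971969, sin λ = 0.543072, cos λ = -0.839686.
North component: ΔN = −sin φ cos λ·ΔX − sin φ sin λ·ΔY + cos φ·ΔZ = −(-0.235108)(-0.839686)(543.8) − (-0.235108)(0.543072)(-591.3) + (0.971969)(-218.2) = -394.94 m.
1° of latitude spans πR/180 = 111317 m, so Δφ = -394.94 / 111317 × 3600 = -12.772″.

Δφ = -12.77″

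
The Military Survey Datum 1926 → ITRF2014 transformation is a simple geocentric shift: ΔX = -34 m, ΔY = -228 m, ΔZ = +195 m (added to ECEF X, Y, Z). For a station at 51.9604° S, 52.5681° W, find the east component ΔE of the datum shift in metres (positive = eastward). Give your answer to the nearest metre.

At φ = -51.9604°, λ = -52.5681°: sin φ = -0.787585, cos φ = 0.616206, sin λ = -0.794076, cos λ = 0.607818.
ΔE = −sin λ·ΔX + cos λ·ΔY = −(-0.794076)·(-34) + (0.607818)·(-228) = -165.58 m.

ΔE = -166 m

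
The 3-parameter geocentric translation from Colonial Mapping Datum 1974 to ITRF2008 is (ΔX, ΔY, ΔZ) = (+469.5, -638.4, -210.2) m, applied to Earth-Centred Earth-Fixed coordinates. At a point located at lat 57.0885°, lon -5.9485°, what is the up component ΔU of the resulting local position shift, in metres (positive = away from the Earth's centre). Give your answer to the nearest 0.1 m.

ΔU = 113.2 m

The local up (radial) axis is (cos φ cos λ, cos φ sin λ, sin φ), giving ΔU = 253.726 + 35.948 − 176.465 = 113.21 m.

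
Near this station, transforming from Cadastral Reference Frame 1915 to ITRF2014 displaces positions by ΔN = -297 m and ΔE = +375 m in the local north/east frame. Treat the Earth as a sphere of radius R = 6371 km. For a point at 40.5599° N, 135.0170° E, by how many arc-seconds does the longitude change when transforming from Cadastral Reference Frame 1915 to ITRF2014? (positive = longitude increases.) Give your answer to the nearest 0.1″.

At latitude 40.5599°, cos φ = 0.759727.
One radian of longitude at latitude φ spans R cos φ, so Δλ = ΔE / (R cos φ) = 375.0 / (6371000 × 0.759727) = 7.7476e-05 rad = 15.981″.

Δλ = 16.0″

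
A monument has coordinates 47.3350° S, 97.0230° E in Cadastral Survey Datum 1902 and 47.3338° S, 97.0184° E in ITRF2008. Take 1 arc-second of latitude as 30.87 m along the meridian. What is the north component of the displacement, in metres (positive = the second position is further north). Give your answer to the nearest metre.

ΔN = 133 m

Δφ = -47.3338° − -47.3350° = +0.0012°; Δλ = 97.0184° − 97.0230° = -0.0046°.
1° of latitude = 3600 × 30.87 = 111132 m.
ΔN = Δφ × 111132 = 133.4 m; ΔE = Δλ × 111132 × cos(-47.3350°) = -0.0046 × 111132 × 0.677711 = -346.5 m.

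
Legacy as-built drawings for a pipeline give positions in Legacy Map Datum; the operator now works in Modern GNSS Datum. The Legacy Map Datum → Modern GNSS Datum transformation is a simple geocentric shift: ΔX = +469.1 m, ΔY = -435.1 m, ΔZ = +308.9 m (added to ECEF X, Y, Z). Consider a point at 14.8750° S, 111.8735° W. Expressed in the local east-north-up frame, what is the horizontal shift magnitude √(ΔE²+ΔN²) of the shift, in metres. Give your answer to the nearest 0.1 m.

The local east axis at (φ, λ) is (−sin λ, cos λ, 0), so ΔE = −sin(-111.8735°)·469.1 + cos(-111.8735°)·(-435.1) = 597.43 m.
The local north axis is (−sin φ cos λ, −sin φ sin λ, cos φ), giving ΔN = -44.865 + 103.654 + 298.548 = 357.34 m.
Horizontal magnitude = √(ΔE² + ΔN²) = √(597.43² + 357.34²) = 696.14 m.

696.1 m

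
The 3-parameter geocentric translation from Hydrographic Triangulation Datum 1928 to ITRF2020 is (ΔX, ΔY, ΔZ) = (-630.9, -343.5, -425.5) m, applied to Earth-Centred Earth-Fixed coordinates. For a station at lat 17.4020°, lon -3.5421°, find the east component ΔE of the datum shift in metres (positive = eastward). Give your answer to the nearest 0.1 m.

ΔE = -381.8 m

At φ = 17.4020°, λ = -3.5421°: sin φ = 0.299074, cos φ = 0.954230, sin λ = -0.061782, cos λ = 0.998090.
ΔE = −sin λ·ΔX + cos λ·ΔY = −(-0.061782)·(-630.9) + (0.998090)·(-343.5) = -381.82 m.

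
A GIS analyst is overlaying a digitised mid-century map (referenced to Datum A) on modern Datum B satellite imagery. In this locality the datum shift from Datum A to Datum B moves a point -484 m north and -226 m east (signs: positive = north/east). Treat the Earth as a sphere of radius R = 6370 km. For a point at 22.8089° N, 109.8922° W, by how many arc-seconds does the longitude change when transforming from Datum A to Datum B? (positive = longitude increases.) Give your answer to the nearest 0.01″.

Δλ = -7.94″

At latitude 22.8089°, cos φ = 0.921803.
One radian of longitude at latitude φ spans R cos φ, so Δλ = ΔE / (R cos φ) = -226.0 / (6370000 × 0.921803) = -3.8488e-05 rad = -7.939″.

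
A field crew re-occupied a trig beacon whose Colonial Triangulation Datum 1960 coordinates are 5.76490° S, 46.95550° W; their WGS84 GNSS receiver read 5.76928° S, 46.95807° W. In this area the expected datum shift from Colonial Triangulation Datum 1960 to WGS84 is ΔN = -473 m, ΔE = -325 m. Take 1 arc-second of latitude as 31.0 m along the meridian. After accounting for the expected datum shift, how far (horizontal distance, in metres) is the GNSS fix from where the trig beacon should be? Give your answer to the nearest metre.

Observed coordinate differences: Δφ = -0.00438°, Δλ = -0.00257°.
Converting to metres (1° lat = 111600 m, cos φ = 0.994942): observed ΔN = -488.8 m, observed ΔE = -285.4 m.
Subtracting the expected shift leaves a residual of -488.8 − (-473) = -15.8 m north and -285.4 − (-325) = 39.6 m east.
Residual distance = √((-15.8)² + 39.6²) = 42.7 m.

43 m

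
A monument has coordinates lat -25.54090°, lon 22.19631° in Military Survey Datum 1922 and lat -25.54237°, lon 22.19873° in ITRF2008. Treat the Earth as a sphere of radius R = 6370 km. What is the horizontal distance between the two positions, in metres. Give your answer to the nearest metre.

Δφ = -25.54237° − -25.54090° = -0.00147°; Δλ = 22.19873° − 22.19631° = +0.00242°.
1° along a meridian = πR/180 = 111177 m.
ΔN = Δφ × 111177 = -163.4 m; ΔE = Δλ × 111177 × cos(-25.54090°) = +0.00242 × 111177 × 0.902278 = 242.8 m.
Distance = √(ΔE² + ΔN²) = √(242.8² + (-163.4)²) = 292.6 m.

293 m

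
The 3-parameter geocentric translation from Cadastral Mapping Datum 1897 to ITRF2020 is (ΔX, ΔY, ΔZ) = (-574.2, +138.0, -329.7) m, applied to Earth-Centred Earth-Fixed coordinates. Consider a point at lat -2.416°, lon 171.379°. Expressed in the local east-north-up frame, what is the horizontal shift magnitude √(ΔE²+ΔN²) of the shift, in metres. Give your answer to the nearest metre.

At φ = -2.416°, λ = 171.379°: sin φ = -0.042155, cos φ = 0.999111, sin λ = 0.149898, cos λ = -0.988702.
ΔE = −sin λ·ΔX + cos λ·ΔY = −(0.149898)·(-574.2) + (-0.988702)·(138.0) = -50.37 m.
ΔN = −sin φ cos λ·ΔX − sin φ sin λ·ΔY + cos φ·ΔZ = −(-0.042155)(-0.988702)(-574.2) − (-0.042155)(0.149898)(138.0) + (0.999111)(-329.7) = -304.60 m.
Horizontal magnitude = √(ΔE² + ΔN²) = √((-50.37)² + (-304.60)²) = 308.74 m.

309 m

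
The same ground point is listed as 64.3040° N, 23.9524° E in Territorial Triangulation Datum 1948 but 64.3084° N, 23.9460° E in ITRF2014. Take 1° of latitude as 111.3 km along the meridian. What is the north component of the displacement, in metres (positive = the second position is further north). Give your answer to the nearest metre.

ΔN = 490 m

Δφ = 64.3084° − 64.3040° = +0.0044°; Δλ = 23.9460° − 23.9524° = -0.0064°.
ΔN = Δφ × 111300 = 489.7 m; ΔE = Δλ × 111300 × cos(64.3040°) = -0.0064 × 111300 × 0.433596 = -308.9 m.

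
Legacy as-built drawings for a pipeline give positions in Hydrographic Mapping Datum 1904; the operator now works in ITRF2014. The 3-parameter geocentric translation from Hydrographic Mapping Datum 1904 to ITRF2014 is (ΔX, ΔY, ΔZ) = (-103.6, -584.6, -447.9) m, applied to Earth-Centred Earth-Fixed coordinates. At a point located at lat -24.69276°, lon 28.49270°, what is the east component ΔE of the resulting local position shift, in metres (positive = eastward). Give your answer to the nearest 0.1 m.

At φ = -24.69276°, λ = 28.49270°: sin φ = -0.417752, cos φ = 0.908561, sin λ = 0.477047, cos λ = 0.878878.
ΔE = −sin λ·ΔX + cos λ·ΔY = −(0.477047)·(-103.6) + (0.878878)·(-584.6) = -464.37 m.

ΔE = -464.4 m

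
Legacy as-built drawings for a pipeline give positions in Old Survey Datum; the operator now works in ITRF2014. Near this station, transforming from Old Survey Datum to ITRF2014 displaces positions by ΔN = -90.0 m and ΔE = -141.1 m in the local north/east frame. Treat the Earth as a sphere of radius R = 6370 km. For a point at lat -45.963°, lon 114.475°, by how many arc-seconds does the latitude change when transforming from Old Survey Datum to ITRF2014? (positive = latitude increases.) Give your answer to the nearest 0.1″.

Δφ = -2.9″

On a sphere of radius R, 1 rad of latitude = R, so Δφ = ΔN / R = -90.0 / 6370000 = -1.4129e-05 rad = -2.914″.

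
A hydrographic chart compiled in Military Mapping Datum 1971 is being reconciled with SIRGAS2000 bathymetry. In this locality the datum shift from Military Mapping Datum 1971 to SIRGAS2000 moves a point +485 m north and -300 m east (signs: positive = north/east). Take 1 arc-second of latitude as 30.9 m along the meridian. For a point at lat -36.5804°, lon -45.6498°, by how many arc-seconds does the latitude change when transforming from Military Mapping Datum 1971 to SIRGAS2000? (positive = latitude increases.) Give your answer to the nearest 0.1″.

1″ of latitude = 30.90 m, so Δφ = 485.0 / 30.90 = 15.696″.

Δφ = 15.7″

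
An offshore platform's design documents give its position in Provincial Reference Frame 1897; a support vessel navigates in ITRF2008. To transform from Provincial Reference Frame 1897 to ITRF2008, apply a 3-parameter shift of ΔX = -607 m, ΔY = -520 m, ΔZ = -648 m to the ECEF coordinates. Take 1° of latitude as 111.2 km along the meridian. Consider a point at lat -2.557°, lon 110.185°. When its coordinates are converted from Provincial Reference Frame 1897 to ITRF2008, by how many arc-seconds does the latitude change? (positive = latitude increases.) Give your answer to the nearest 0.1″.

sin φ = -0.044613, cos φ = 0.999004, sin λ = 0.938583, cos λ = -0.345052.
North component: ΔN = −sin φ cos λ·ΔX − sin φ sin λ·ΔY + cos φ·ΔZ = −(-0.044613)(-0.345052)(-607) − (-0.044613)(0.938583)(-520) + (0.999004)(-648) = -659.78 m.
1° of latitude spans 111200 m, so Δφ = -659.78 / 111200 × 3600 = -21.360″.

Δφ = -21.4″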